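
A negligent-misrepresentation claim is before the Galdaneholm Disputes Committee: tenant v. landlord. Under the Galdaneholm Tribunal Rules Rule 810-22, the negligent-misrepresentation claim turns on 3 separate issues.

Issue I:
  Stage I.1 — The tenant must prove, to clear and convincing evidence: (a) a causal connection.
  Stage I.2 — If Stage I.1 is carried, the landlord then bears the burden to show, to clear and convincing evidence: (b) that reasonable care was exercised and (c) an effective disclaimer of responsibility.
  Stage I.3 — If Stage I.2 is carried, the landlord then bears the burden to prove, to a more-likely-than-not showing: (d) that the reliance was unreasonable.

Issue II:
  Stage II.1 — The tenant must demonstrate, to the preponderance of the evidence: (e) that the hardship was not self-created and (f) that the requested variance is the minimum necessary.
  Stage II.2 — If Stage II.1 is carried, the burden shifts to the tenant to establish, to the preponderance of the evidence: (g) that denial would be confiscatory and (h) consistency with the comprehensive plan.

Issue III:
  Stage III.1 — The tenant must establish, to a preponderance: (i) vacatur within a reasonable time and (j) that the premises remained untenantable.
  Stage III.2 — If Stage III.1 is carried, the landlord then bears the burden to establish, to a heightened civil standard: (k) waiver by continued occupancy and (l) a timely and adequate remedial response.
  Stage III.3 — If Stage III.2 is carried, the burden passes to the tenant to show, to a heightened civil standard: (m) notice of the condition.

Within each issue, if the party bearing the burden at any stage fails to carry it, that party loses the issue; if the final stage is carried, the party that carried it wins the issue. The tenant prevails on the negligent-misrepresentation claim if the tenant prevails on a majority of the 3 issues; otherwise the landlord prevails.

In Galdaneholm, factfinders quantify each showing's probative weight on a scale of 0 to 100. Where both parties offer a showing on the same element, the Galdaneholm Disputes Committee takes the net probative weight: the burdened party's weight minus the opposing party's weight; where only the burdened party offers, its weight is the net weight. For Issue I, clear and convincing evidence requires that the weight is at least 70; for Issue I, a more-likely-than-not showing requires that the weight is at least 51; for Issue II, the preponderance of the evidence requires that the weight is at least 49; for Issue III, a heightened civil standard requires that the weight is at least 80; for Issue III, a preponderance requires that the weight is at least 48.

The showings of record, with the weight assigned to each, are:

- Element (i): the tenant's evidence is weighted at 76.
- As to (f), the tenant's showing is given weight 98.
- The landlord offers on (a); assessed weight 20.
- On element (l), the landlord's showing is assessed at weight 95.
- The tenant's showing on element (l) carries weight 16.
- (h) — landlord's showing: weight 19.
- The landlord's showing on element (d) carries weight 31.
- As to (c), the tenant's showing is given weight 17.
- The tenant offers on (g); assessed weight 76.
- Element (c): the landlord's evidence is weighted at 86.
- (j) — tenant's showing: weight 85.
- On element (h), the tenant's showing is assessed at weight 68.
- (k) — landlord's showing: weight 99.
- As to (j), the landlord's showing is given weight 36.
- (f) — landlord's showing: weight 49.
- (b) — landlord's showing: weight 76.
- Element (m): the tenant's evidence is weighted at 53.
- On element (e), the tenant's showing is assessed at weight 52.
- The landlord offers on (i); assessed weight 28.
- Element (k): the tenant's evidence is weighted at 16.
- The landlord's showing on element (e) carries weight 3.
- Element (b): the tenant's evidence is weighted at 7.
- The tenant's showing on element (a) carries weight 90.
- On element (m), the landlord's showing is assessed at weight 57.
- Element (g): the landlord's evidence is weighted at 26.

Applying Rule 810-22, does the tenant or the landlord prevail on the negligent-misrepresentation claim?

— Issue I —
At Stage I.1 the tenant must meet clear and convincing evidence (weight is at least 70): on (a) the weight is 90 less the opposing 20 gives net 70, ≥ 70, so (a) meets the standard.
  Stage I.1 carried; the burden shifts to the landlord.
At Stage I.2 the landlord must meet clear and convincing evidence (weight is at least 70): on (b) the weight is 76 less the opposing 7 gives net 69, < 70, so (b) does not meet the standard; on (c) the weight is 86 less the opposing 17 gives net 69, which does not reach 70, so (c) does not meet the standard.
  Not every element is met, so the landlord fails to carry Stage I.2.
So the tenant prevails on this issue.
— Issue II —
At Stage II.1 the tenant must meet the preponderance of the evidence (weight is at least 49): on (e) the weight is 52 less the opposing 3 gives net 49, ≥ 49, so (e) meets the standard; on (f) the weight is 98 less the opposing 49 gives net 49, ≥ 49, so (f) meets the standard.
  Stage II.1 is satisfied; the tenant continues to bear the burden.
At Stage II.2 the tenant must meet the preponderance of the evidence (weight is at least 49): on (g) the weight is 76 less the opposing 26 gives net 50, ≥ 49, so (g) meets the standard; on (h) the weight is 68 less the opposing 19 gives net 49, which does reach 49, so (h) meets the standard.
  All elements met at the final stage.
With every stage satisfied, the tenant prevails on this issue.
— Issue III —
Stage III.1 — burden on tenant; standard: a preponderance (weight is at least 48).
    (i): 76 − 28 = 48 ≥ 48 [met]
    (j): 85 − 36 = 49 ≥ 48 [met]
  All elements met. The burden passes to the landlord.
Stage III.2 — burden on landlord; standard: a heightened civil standard (weight is at least 80).
    (k): 99 − 16 = 83 ≥ 80 [met]
    (l): 95 − 16 = 79 < 80 [not met]
  Stage III.2 not carried; the landlord fails its burden.
The analysis ends at Stage III.2; the tenant prevails on this issue.
Per-issue: Issue I → tenant; Issue II → tenant; Issue III → tenant. The tenant must prevail on a majority of issues; overall, the tenant prevails.

tenant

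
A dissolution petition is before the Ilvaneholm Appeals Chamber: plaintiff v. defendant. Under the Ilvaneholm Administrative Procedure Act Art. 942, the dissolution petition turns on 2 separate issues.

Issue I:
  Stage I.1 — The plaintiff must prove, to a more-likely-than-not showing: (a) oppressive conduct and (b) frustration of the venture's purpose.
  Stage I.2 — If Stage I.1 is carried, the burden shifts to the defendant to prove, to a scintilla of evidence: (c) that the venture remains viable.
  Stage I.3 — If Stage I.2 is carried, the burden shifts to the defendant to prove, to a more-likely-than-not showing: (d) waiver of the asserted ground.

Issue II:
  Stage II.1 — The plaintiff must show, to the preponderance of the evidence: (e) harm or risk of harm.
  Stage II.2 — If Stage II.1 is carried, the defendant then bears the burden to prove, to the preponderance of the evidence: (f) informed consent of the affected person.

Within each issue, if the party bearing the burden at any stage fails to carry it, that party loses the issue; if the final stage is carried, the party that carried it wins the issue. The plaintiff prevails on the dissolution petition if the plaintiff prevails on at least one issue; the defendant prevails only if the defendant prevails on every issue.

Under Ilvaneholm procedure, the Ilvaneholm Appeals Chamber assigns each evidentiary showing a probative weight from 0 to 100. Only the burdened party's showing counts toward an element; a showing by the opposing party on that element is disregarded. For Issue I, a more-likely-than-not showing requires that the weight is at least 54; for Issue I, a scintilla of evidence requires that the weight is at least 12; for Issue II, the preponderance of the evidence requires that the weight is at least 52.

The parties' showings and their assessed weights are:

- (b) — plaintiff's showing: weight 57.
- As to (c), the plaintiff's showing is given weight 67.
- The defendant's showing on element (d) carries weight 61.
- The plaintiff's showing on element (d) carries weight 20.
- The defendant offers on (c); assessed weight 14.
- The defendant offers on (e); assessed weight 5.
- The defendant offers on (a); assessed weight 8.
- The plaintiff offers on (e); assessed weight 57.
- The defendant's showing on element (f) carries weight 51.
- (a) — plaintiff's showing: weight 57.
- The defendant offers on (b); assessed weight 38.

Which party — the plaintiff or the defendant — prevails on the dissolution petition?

— Issue I —
At Stage I.1 the plaintiff must meet a more-likely-than-not showing (weight is at least 54): on (a) the weight is 57 (the defendant's 8 is given no effect), ≥ 54, so (a) meets the standard; on (b) the weight is 57 (the defendant's 38 is given no effect), ≥ 54, so (b) meets the standard.
  Stage I.1 carried; the burden shifts to the defendant.
At Stage I.2 the defendant must meet a scintilla of evidence (weight is at least 12): on (c) the weight is 14 (the plaintiff's 67 is given no effect), which does reach 12, so (c) meets the standard.
  Stage I.2 is satisfied; the defendant continues to bear the burden.
At Stage I.3 the defendant must meet a more-likely-than-not showing (weight is at least 54): on (d) the weight is 61 (the plaintiff's 20 is given no effect), ≥ 54, so (d) meets the standard.
  The defendant carries the last stage.
All stages carried — the defendant prevails on this issue.
— Issue II —
At Stage II.1 the plaintiff must meet the preponderance of the evidence (weight is at least 52): on (e) the weight is 57 (the defendant's 5 is given no effect), which does reach 52, so (e) meets the standard.
  The plaintiff carries Stage II.1; the defendant now bears the burden.
At Stage II.2 the defendant must meet the preponderance of the evidence (weight is at least 52): on (f) the weight is 51, < 52, so (f) does not meet the standard.
  The defendant does not carry Stage II.2.
So the plaintiff prevails on this issue.
Per-issue: Issue I → defendant; Issue II → plaintiff. The plaintiff must prevail on at least one issue; overall, the plaintiff prevails.

plaintiff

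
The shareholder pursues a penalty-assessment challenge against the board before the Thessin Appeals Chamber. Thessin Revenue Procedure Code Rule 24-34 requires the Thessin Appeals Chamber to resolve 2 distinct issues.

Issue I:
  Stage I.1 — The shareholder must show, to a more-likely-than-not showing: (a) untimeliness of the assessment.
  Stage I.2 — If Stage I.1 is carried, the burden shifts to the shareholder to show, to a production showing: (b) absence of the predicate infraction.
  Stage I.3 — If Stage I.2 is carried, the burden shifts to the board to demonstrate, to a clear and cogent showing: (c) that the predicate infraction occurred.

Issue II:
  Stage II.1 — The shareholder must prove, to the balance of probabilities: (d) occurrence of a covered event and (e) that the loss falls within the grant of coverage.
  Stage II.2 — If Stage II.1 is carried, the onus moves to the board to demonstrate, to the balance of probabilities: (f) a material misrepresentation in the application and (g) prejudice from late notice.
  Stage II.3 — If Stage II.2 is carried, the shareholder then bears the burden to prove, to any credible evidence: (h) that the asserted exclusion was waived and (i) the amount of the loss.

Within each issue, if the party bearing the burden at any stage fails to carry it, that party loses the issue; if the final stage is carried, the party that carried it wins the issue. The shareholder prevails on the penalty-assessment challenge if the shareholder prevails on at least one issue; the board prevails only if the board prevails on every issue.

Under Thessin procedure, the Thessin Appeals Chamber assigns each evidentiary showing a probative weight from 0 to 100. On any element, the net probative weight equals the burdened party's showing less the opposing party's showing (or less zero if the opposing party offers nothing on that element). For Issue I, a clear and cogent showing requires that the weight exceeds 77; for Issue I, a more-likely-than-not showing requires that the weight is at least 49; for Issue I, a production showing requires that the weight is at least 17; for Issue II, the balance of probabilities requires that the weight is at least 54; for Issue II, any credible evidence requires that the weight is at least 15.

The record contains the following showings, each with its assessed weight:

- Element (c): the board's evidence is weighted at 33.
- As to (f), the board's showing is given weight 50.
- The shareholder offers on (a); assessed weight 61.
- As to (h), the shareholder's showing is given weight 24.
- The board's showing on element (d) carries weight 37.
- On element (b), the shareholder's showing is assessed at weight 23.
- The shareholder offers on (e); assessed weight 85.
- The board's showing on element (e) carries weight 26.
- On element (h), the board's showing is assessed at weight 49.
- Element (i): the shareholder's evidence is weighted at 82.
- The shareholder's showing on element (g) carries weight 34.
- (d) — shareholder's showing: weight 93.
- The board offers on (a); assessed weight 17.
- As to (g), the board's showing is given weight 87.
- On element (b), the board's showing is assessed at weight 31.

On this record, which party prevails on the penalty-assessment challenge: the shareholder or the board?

shareholder

— Issue I —
At Stage I.1 the shareholder must meet a more-likely-than-not showing (weight is at least 49): on (a) the weight is 61 less the opposing 17 gives net 44, < 49, so (a) does not meet the standard.
  Stage I.1 not carried; the shareholder fails its burden.
The analysis ends at Stage I.1; the board prevails on this issue.
— Issue II —
At Stage II.1 the shareholder must meet the balance of probabilities (weight is at least 54): on (d) the weight is 93 less the opposing 37 gives net 56, ≥ 54, so (d) meets the standard; on (e) the weight is 85 less the opposing 26 gives net 59, which does reach 54, so (e) meets the standard.
  The shareholder carries Stage II.1; the board now bears the burden.
At Stage II.2 the board must meet the balance of probabilities (weight is at least 54): on (f) the weight is 50, < 54, so (f) does not meet the standard; on (g) the weight is 87 less the opposing 34 gives net 53, < 54, so (g) does not meet the standard.
  Stage II.2 not carried; the board fails its burden.
The analysis ends at Stage II.2; the shareholder prevails on this issue.
Per-issue: Issue I → board; Issue II → shareholder. The shareholder must prevail on at least one issue; overall, the shareholder prevails.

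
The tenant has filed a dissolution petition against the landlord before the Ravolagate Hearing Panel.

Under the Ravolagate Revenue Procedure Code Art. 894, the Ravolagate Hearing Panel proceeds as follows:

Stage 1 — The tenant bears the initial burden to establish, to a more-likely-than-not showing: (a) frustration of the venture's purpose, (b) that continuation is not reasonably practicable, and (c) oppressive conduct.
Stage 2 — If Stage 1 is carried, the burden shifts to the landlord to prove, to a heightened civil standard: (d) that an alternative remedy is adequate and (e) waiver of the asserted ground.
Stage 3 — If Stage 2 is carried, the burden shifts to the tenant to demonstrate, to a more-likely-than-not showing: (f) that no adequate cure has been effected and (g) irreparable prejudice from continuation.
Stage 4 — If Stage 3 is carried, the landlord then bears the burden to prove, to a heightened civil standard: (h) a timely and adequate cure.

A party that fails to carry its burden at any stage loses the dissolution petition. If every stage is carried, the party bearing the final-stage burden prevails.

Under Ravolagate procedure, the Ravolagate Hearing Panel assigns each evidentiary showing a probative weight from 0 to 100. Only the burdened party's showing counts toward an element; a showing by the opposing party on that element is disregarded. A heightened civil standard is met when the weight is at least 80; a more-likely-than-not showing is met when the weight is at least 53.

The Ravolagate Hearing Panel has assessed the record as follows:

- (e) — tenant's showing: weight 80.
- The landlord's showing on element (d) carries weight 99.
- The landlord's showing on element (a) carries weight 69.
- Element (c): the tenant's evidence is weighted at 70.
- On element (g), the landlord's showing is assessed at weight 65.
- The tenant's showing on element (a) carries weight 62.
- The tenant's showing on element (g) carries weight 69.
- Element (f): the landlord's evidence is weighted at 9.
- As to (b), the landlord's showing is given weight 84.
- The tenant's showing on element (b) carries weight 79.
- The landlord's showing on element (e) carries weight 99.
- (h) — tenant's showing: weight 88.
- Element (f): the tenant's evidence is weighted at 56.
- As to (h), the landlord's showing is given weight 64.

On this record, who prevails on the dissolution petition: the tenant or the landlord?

Stage 1 — burden on tenant; standard: a more-likely-than-not showing (weight is at least 53).
    (a): 62 (landlord's 69 disregarded) ≥ 53 [met]
    (b): 79 (landlord's 84 disregarded) ≥ 53 [met]
    (c): 70 ≥ 53 [met]
  Stage 1 is satisfied; the onus moves to the landlord.
Stage 2 — burden on landlord; standard: a heightened civil standard (weight is at least 80).
    (d): 99 ≥ 80 [met]
    (e): 99 (tenant's 80 disregarded) ≥ 80 [met]
  Stage 2 is satisfied; the onus moves to the tenant.
Stage 3 — burden on tenant; standard: a more-likely-than-not showing (weight is at least 53).
    (f): 56 (landlord's 9 disregarded) ≥ 53 [met]
    (g): 69 (landlord's 65 disregarded) ≥ 53 [met]
  Stage 3 carried; the burden shifts to the landlord.
Stage 4 — burden on landlord; standard: a heightened civil standard (weight is at least 80).
    (h): 64 (tenant's 88 disregarded) < 80 [not met]
  Not every element is met, so the landlord fails to carry Stage 4.
The analysis ends at Stage 4; the tenant prevails.

tenant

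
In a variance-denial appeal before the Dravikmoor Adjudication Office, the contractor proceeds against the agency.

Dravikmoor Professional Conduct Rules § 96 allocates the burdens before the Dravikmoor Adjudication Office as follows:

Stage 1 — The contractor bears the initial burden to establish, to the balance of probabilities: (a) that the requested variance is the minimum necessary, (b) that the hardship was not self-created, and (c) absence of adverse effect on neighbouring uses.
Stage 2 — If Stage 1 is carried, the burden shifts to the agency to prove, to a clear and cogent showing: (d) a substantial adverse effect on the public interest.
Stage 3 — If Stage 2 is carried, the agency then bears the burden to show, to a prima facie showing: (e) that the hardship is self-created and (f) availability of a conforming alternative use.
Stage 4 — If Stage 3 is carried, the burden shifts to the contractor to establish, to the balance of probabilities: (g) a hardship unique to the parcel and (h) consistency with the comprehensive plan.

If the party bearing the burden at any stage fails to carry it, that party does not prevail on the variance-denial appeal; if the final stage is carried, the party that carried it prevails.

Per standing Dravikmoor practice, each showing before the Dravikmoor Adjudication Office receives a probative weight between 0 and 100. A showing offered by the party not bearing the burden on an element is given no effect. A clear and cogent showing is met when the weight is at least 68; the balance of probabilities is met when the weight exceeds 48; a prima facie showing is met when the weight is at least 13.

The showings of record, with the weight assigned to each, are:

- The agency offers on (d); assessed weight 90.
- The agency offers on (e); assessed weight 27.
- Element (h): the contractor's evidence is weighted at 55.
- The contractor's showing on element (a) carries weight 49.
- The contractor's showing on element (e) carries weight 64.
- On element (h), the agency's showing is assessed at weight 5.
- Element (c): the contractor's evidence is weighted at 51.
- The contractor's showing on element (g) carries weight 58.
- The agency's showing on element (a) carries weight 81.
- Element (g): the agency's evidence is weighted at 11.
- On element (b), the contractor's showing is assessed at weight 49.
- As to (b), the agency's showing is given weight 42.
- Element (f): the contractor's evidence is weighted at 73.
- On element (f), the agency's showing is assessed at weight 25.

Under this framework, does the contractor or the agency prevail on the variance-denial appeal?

contractor

At Stage 1 the contractor must meet the balance of probabilities (weight exceeds 48): on (a) the weight is 49 (the agency's 81 is given no effect), which does exceed 48, so (a) meets the standard; on (b) the weight is 49 (the agency's 42 is given no effect), > 48, so (b) meets the standard; on (c) the weight is 51, > 48, so (c) meets the standard.
  Stage 1 carried; the burden shifts to the agency.
At Stage 2 the agency must meet a clear and cogent showing (weight is at least 68): on (d) the weight is 90, ≥ 68, so (d) meets the standard.
  Stage 2 is satisfied; the agency continues to bear the burden.
At Stage 3 the agency must meet a prima facie showing (weight is at least 13): on (e) the weight is 27 (the contractor's 64 is given no effect), which does reach 13, so (e) meets the standard; on (f) the weight is 25 (the contractor's 73 is given no effect), which does reach 13, so (f) meets the standard.
  All elements met. The burden passes to the contractor.
At Stage 4 the contractor must meet the balance of probabilities (weight exceeds 48): on (g) the weight is 58 (the agency's 11 is given no effect), which does exceed 48, so (g) meets the standard; on (h) the weight is 55 (the agency's 5 is given no effect), which does exceed 48, so (h) meets the standard.
  All elements met at the final stage.
All stages carried — the contractor prevails.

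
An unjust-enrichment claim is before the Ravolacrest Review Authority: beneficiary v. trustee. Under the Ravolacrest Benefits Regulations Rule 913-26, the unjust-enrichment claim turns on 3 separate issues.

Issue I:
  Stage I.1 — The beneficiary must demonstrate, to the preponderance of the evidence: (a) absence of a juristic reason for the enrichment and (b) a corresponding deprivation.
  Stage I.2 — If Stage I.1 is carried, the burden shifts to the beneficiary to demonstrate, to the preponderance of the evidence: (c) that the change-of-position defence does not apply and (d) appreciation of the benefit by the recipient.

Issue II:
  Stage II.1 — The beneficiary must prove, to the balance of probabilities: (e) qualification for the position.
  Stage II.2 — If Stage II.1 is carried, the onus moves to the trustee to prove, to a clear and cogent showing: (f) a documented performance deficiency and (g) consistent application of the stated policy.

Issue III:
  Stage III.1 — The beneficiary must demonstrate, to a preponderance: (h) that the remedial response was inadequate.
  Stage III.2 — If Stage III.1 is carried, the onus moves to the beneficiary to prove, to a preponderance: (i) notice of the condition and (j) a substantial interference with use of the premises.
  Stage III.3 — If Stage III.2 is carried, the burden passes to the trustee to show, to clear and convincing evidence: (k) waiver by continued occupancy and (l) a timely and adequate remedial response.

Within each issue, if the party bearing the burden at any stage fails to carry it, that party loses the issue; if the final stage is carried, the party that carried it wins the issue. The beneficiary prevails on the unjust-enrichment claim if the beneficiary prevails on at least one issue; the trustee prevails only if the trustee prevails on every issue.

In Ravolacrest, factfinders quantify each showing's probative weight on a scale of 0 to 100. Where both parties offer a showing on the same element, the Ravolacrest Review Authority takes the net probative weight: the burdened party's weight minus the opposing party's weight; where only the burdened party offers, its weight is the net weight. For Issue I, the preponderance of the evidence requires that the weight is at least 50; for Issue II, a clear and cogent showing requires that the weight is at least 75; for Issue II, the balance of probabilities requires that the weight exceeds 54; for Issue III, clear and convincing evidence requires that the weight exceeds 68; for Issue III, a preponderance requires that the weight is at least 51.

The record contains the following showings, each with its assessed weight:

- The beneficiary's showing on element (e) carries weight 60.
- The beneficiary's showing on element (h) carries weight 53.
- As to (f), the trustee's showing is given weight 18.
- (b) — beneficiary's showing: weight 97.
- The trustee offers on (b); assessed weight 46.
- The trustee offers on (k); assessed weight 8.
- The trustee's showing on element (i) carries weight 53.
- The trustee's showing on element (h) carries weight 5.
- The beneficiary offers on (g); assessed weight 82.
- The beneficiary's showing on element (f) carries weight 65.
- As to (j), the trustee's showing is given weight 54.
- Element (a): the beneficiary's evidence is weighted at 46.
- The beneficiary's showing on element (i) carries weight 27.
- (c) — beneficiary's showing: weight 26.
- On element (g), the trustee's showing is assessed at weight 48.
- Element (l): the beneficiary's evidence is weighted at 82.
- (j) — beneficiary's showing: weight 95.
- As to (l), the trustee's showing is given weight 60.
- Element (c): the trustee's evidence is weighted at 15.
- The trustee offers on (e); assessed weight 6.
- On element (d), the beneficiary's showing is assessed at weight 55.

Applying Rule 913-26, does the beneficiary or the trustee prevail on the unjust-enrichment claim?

trustee

— Issue I —
At Stage I.1 the beneficiary must meet the preponderance of the evidence (weight is at least 50): on (a) the weight is 46, < 50, so (a) does not meet the standard; on (b) the weight is 97 less the opposing 46 gives net 51, ≥ 50, so (b) meets the standard.
  The beneficiary does not carry Stage I.1.
The analysis ends at Stage I.1; the trustee prevails on this issue.
— Issue II —
At Stage II.1 the beneficiary must meet the balance of probabilities (weight exceeds 54): on (e) the weight is 60 less the opposing 6 gives net 54, ≤ 54, so (e) does not meet the standard.
  Not every element is met, so the beneficiary fails to carry Stage II.1.
The analysis ends at Stage II.1; the trustee prevails on this issue.
— Issue III —
Stage III.1 — burden on beneficiary; standard: a preponderance (weight is at least 51).
    (h): 53 − 5 = 48 < 51 [not met]
  Not every element is met, so the beneficiary fails to carry Stage III.1.
The trustee prevails on this issue.
Per-issue: Issue I → trustee; Issue II → trustee; Issue III → trustee. The beneficiary must prevail on at least one issue; overall, the trustee prevails.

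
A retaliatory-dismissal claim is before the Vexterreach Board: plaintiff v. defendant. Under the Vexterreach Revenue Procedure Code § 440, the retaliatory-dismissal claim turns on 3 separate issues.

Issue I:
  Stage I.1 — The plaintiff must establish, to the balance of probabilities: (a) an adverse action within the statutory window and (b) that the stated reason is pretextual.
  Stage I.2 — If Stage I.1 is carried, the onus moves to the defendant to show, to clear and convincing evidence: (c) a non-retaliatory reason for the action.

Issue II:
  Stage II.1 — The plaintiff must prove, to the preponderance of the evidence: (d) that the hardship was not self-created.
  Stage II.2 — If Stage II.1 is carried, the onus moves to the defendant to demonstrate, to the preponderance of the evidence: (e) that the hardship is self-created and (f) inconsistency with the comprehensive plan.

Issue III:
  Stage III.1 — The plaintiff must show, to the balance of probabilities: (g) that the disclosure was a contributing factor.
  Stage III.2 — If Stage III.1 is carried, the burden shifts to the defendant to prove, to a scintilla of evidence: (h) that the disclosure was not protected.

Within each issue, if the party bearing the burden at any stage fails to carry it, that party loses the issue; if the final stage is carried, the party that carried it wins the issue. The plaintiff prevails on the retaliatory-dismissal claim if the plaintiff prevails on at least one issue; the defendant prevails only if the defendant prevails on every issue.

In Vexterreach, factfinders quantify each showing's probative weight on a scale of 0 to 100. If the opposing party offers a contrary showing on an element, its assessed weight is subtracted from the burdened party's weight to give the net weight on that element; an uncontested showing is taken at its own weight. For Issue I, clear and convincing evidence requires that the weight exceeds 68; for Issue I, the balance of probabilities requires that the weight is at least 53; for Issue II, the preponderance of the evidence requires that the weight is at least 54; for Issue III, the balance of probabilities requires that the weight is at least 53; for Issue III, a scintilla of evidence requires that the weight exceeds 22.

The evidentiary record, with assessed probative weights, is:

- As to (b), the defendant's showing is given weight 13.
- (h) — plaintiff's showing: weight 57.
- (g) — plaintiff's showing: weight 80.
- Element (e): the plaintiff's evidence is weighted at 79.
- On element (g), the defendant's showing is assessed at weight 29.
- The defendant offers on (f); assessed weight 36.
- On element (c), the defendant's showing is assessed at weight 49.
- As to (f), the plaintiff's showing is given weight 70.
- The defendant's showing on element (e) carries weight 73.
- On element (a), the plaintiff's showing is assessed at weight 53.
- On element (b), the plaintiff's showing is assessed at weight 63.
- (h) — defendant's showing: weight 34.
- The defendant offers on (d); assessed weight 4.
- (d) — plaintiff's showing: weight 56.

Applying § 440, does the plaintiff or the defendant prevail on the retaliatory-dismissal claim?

defendant

— Issue I —
Stage I.1 (plaintiff, the balance of probabilities, weight is at least 53): (a) 53 ≥ 53 — meets; (b) net 63−13=50 < 53 — fails.
  Not every element is met, so the plaintiff fails to carry Stage I.1.
The analysis ends at Stage I.1; the defendant prevails on this issue.
— Issue II —
At Stage II.1 the plaintiff must meet the preponderance of the evidence (weight is at least 54): on (d) the weight is 56 less the opposing 4 gives net 52, < 54, so (d) does not meet the standard.
  The plaintiff does not carry Stage II.1.
So the defendant prevails on this issue.
— Issue III —
At Stage III.1 the plaintiff must meet the balance of probabilities (weight is at least 53): on (g) the weight is 80 less the opposing 29 gives net 51, < 53, so (g) does not meet the standard.
  Not every element is met, so the plaintiff fails to carry Stage III.1.
The defendant prevails on this issue.
Per-issue: Issue I → defendant; Issue II → defendant; Issue III → defendant. The plaintiff must prevail on at least one issue; overall, the defendant prevails.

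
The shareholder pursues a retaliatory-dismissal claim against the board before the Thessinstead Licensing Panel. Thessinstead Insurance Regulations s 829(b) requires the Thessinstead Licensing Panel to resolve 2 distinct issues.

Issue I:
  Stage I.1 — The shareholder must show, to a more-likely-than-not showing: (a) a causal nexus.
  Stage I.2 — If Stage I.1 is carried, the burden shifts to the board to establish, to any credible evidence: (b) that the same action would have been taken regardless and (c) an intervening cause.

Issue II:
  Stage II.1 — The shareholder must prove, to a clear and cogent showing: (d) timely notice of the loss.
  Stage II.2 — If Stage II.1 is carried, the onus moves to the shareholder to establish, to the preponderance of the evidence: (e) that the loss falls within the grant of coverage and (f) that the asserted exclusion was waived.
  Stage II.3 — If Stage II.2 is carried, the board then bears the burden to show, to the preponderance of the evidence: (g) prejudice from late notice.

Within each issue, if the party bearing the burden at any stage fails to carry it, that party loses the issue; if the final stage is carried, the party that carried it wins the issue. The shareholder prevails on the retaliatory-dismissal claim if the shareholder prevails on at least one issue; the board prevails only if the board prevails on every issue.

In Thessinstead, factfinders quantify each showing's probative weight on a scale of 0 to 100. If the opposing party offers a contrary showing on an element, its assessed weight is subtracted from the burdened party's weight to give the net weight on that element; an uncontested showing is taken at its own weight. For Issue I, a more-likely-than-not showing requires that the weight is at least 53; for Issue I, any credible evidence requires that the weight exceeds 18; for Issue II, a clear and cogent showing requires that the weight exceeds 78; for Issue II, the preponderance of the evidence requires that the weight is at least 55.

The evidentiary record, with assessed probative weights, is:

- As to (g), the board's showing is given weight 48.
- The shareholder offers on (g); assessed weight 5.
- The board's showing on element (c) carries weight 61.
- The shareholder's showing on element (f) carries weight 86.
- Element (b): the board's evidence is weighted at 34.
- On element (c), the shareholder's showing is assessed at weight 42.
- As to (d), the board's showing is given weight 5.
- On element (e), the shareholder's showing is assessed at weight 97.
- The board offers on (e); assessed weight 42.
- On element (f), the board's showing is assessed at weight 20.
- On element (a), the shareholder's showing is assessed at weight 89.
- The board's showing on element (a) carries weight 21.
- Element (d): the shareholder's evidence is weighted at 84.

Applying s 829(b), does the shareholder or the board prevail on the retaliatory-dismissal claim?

— Issue I —
At Stage I.1 the shareholder must meet a more-likely-than-not showing (weight is at least 53): on (a) the weight is 89 less the opposing 21 gives net 68, which does reach 53, so (a) meets the standard.
  Stage I.1 is satisfied; the onus moves to the board.
At Stage I.2 the board must meet any credible evidence (weight exceeds 18): on (b) the weight is 34, > 18, so (b) meets the standard; on (c) the weight is 61 less the opposing 42 gives net 19, which does exceed 18, so (c) meets the standard.
  The board carries the last stage.
With every stage satisfied, the board prevails on this issue.
— Issue II —
Stage II.1 — burden on shareholder; standard: a clear and cogent showing (weight exceeds 78).
    (d): 84 − 5 = 79 > 78 [met]
  Stage II.1 is satisfied; the shareholder continues to bear the burden.
Stage II.2 — burden on shareholder; standard: the preponderance of the evidence (weight is at least 55).
    (e): 97 − 42 = 55 ≥ 55 [met]
    (f): 86 − 20 = 66 ≥ 55 [met]
  Stage II.2 is satisfied; the onus moves to the board.
Stage II.3 — burden on board; standard: the preponderance of the evidence (weight is at least 55).
    (g): 48 − 5 = 43 < 55 [not met]
  Stage II.3 not carried; the board fails its burden.
The shareholder prevails on this issue.
Per-issue: Issue I → board; Issue II → shareholder. The shareholder must prevail on at least one issue; overall, the shareholder prevails.

shareholder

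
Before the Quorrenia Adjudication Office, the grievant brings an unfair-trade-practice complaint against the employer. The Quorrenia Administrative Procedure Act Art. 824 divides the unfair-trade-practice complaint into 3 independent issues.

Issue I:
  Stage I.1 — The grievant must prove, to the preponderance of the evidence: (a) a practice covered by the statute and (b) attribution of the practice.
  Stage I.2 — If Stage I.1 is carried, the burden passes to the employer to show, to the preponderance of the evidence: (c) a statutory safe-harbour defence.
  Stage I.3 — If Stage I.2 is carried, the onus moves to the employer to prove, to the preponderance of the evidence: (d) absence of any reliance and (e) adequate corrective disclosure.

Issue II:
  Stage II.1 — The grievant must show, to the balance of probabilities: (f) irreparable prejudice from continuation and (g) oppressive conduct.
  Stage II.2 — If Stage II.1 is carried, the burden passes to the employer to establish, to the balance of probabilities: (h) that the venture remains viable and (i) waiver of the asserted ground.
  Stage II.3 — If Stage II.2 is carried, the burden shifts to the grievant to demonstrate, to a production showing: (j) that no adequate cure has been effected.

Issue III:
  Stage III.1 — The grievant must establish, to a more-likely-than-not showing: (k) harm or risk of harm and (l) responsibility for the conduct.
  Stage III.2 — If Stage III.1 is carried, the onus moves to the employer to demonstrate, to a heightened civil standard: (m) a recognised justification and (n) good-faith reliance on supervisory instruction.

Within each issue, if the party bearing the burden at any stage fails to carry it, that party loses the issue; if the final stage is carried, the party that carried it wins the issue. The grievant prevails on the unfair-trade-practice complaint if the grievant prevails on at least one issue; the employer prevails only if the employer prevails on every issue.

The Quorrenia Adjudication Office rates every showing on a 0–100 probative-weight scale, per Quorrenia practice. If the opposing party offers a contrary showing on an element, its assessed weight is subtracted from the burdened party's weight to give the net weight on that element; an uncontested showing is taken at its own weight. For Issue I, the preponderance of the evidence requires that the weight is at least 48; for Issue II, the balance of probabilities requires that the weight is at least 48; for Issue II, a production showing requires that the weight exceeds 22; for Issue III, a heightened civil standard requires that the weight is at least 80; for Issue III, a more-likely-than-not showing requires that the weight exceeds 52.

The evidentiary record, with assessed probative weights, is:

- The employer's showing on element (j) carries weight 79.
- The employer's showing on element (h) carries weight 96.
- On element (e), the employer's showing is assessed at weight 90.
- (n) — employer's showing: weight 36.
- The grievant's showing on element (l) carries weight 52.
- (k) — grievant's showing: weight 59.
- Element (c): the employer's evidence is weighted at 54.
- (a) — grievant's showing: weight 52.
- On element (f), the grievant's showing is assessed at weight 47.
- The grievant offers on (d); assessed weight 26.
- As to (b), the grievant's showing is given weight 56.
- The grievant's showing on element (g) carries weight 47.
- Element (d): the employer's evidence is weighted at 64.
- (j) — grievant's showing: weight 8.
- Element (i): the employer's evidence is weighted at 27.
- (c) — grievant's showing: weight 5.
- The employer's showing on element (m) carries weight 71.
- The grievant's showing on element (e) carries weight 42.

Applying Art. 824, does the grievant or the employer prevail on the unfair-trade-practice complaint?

grievant

— Issue I —
Stage I.1 (grievant, the preponderance of the evidence, weight is at least 48): (a) 52 ≥ 48 — meets; (b) 56 ≥ 48 — meets.
  All elements met. The burden passes to the employer.
Stage I.2 (employer, the preponderance of the evidence, weight is at least 48): (c) net 54−5=49 ≥ 48 — meets.
  Stage I.2 is satisfied; the employer continues to bear the burden.
Stage I.3 (employer, the preponderance of the evidence, weight is at least 48): (d) net 64−26=38 < 48 — fails; (e) net 90−42=48 ≥ 48 — meets.
  Stage I.3 not carried; the employer fails its burden.
So the grievant prevails on this issue.
— Issue II —
Stage II.1 (grievant, the balance of probabilities, weight is at least 48): (f) 47 < 48 — fails; (g) 47 < 48 — fails.
  The grievant does not carry Stage II.1.
The employer prevails on this issue.
— Issue III —
At Stage III.1 the grievant must meet a more-likely-than-not showing (weight exceeds 52): on (k) the weight is 59, > 52, so (k) meets the standard; on (l) the weight is 52, which does not exceed 52, so (l) does not meet the standard.
  Not every element is met, so the grievant fails to carry Stage III.1.
So the employer prevails on this issue.
Per-issue: Issue I → grievant; Issue II → employer; Issue III → employer. The grievant must prevail on at least one issue; overall, the grievant prevails.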